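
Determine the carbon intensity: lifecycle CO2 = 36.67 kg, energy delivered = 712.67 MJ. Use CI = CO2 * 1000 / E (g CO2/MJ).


CI = CO2 * 1000 / E
= 36.67 * 1000 / 712.67
= 51.4544 g CO2/MJ

51.4544 g CO2/MJ


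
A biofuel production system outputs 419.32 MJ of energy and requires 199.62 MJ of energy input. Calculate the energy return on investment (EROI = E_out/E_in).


EROI = E_out / E_in
= 419.32 / 199.62
= 2.1006

2.1006


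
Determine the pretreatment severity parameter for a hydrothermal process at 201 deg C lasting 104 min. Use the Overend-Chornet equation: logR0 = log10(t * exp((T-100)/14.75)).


logR0 = log10(t * exp((T - 100) / 14.75))
= log10(104 * exp((201 - 100) / 14.75))
= 4.9908

4.9908


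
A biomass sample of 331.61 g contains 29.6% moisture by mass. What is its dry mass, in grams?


Wd = Ww * (1 - MC/100)
= 331.61 * (1 - 29.6/100)
= 233.4534 g

233.4534 g


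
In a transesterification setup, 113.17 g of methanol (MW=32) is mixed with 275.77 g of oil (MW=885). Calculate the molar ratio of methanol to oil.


Molar ratio = n_MeOH / n_oil = (MeOH/32) / (oil/885) = (MeOH * 885) / (32 * oil)
= (113.17 * 885) / (32 * 275.77)
= 11.3495

11.3495


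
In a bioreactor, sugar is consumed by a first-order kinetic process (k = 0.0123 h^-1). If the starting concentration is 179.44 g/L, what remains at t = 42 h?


S = S0 * exp(-k * t)
S = 179.44 * exp(-0.0123 * 42)
S = 107.0441 g/L

107.0441 g/L


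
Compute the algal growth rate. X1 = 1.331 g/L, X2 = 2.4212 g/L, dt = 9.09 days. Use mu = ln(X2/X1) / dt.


mu = ln(X2/X1) / dt
= ln(2.4212/1.331) / 9.09
= 0.0658 per day

0.0658 per day


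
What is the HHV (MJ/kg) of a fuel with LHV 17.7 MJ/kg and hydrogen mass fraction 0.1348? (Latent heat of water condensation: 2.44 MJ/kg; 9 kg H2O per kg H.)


HHV = LHV + H_frac * 9 * 2.44
= 17.7 + 0.1348 * 9 * 2.44
= 20.6602 MJ/kg

20.6602 MJ/kg


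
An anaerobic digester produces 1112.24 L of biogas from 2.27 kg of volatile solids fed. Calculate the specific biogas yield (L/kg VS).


Y = V / VS
= 1112.24 / 2.27
= 489.9736 L/kg VS

489.9736 L/kg VS


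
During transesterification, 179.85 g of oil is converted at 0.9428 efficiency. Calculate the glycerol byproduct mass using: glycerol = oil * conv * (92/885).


glycerol = oil * conv * (92/885)
= 179.85 * 0.9428 * 92 / 885
= 17.6268 g

17.6268 g


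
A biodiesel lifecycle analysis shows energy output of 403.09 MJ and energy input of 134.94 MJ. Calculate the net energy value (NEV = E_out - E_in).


NEV = E_out - E_in
= 403.09 - 134.94
= 268.1500 MJ

268.1500 MJ


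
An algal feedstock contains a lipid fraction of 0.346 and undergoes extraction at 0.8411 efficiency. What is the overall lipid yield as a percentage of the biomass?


Y = lipid_content * extraction_eff * 100
= 0.346 * 0.8411 * 100
= 29.1021%

29.1021%


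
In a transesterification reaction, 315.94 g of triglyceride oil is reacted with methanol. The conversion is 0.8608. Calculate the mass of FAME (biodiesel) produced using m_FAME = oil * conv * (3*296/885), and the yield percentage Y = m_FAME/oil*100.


m_FAME = oil * conv * (3 * 296 / 885) = oil * conv * (888/885)
= 315.94 * 0.8608 * 888 / 885
= 272.8831 g
Y = m_FAME / oil * 100 = conv * (888/885) * 100
= 0.8608 * 888 / 885 * 100
= 86.37%

272.8831 g FAME; Y = 86.37%


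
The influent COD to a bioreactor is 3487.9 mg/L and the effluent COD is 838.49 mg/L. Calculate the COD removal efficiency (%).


eta = (COD_in - COD_out) / COD_in * 100
= (3487.9 - 838.49) / 3487.9 * 100
= 75.9600%

75.9600%


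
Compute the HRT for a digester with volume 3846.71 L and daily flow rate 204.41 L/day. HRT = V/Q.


HRT = V / Q
= 3846.71 / 204.41
= 18.8186 days

18.8186 days


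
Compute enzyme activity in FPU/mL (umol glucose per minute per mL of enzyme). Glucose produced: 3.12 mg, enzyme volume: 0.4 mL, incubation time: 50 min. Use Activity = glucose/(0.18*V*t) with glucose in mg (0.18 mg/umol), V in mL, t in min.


Activity = glucose_mg / (0.18 mg/umol * V_mL * t_min)
= 3.12 / (0.18 * 0.4 * 50)
= 0.8667 FPU/mL

0.8667 FPU/mL


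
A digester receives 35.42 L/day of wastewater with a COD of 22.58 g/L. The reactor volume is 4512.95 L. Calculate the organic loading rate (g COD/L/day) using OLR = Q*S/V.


OLR = Q * S / V
= 35.42 * 22.58 / 4512.95
= 0.1772 g/L/day

0.1772 g/L/day


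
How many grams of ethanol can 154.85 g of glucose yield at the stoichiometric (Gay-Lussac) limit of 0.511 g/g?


Theoretical ethanol yield: m_EtOH = 0.511 * m_glucose
m_EtOH = 0.511 * 154.85 = 79.1283 g

79.1283 g


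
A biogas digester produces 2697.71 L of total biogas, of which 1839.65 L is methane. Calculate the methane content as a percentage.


CH4% = V_CH4 / V_total * 100
= 1839.65 / 2697.71 * 100
= 68.1930%

68.1930%


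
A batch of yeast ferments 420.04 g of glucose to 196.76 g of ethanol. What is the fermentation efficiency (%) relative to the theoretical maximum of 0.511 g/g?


Fermentation efficiency = (actual / (0.511 * glucose)) * 100
= (196.76 / (0.511 * 420.04)) * 100
= 91.6696%

91.6696%


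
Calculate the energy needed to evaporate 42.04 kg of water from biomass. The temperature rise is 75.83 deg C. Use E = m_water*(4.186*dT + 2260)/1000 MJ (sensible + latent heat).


E = m_water * (4.186 * dT + 2260) / 1000
= 42.04 * (4.186 * 75.83 + 2260) / 1000
= 108.3549 MJ

108.3549 MJ


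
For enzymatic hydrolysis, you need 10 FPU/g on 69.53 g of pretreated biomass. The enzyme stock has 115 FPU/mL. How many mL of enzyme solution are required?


V = dosage * m_sub / activity
V = 10 * 69.53 / 115
V = 6.0461 mL

6.0461 mL


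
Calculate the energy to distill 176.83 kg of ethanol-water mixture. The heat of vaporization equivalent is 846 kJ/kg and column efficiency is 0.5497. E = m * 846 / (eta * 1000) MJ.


E = m * 846 / (eta * 1000)
= 176.83 * 846 / (0.5497 * 1000)
= 272.1451 MJ

272.1451 MJ


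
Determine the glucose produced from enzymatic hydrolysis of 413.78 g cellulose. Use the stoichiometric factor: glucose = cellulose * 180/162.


glucose = cellulose * 180/162
= 413.78 * 180/162
= 459.7556 g

459.7556 g


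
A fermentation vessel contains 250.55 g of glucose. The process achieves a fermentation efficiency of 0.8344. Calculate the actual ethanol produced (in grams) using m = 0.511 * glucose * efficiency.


Actual ethanol: m = 0.511 * 250.55 * 0.8344
m = 106.8291 g

106.8291 g


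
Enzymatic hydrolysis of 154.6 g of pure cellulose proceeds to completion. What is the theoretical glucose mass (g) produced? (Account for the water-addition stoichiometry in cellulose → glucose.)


glucose = cellulose * 180/162
= 154.6 * 180/162
= 171.7778 g

171.7778 g


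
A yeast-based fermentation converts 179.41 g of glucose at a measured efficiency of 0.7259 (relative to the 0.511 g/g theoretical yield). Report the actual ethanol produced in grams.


Actual ethanol: m = 0.511 * 179.41 * 0.7259
m = 66.5494 g

66.5494 g


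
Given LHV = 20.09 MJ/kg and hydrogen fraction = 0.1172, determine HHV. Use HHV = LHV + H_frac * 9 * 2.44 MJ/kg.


HHV = LHV + H_frac * 9 * 2.44
= 20.09 + 0.1172 * 9 * 2.44
= 22.6637 MJ/kg

22.6637 MJ/kg


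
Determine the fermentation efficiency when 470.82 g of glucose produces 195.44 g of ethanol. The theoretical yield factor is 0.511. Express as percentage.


Fermentation efficiency = (actual / (0.511 * glucose)) * 100
= (195.44 / (0.511 * 470.82)) * 100
= 81.2340%

81.2340%


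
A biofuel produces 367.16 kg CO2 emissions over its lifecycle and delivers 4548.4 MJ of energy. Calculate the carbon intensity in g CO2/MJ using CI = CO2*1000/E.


CI = CO2 * 1000 / E
= 367.16 * 1000 / 4548.4
= 80.7229 g CO2/MJ

80.7229 g CO2/MJ


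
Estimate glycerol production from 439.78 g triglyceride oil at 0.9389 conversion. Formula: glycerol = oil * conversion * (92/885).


glycerol = oil * conv * (92/885)
= 439.78 * 0.9389 * 92 / 885
= 42.9239 g

42.9239 g


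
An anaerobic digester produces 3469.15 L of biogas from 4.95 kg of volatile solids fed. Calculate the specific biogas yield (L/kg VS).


Y = V / VS
= 3469.15 / 4.95
= 700.8384 L/kg VS

700.8384 L/kg VS


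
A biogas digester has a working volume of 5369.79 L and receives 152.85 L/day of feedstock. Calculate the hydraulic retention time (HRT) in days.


HRT = V / Q
= 5369.79 / 152.85
= 35.1311 days

35.1311 days


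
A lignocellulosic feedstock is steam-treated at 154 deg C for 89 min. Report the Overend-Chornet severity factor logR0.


logR0 = log10(t * exp((T - 100) / 14.75))
= log10(89 * exp((154 - 100) / 14.75))
= 3.5393

3.5393


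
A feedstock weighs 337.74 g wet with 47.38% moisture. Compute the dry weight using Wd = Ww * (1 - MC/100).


Wd = Ww * (1 - MC/100)
= 337.74 * (1 - 47.38/100)
= 177.7188 g

177.7188 g


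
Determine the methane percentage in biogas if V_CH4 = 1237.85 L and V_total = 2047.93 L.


CH4% = V_CH4 / V_total * 100
= 1237.85 / 2047.93 * 100
= 60.4440%

60.4440%


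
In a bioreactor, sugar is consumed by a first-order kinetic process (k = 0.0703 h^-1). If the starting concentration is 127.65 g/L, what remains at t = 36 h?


S = S0 * exp(-k * t)
S = 127.65 * exp(-0.0703 * 36)
S = 10.1603 g/L

10.1603 g/L


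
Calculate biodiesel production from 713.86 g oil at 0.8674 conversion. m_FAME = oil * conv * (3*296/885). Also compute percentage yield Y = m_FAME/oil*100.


m_FAME = oil * conv * (3 * 296 / 885) = oil * conv * (888/885)
= 713.86 * 0.8674 * 888 / 885
= 621.3012 g
Y = m_FAME / oil * 100 = conv * (888/885) * 100
= 0.8674 * 888 / 885 * 100
= 87.03%

621.3012 g FAME; Y = 87.03%


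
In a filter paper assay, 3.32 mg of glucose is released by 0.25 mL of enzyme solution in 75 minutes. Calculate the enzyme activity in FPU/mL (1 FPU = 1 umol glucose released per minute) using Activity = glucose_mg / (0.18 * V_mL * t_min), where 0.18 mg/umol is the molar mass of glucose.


Activity = glucose_mg / (0.18 mg/umol * V_mL * t_min)
= 3.32 / (0.18 * 0.25 * 75)
= 0.9837 FPU/mL

0.9837 FPU/mL


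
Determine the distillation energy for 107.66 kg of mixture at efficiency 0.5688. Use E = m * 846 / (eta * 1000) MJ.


E = m * 846 / (eta * 1000)
= 107.66 * 846 / (0.5688 * 1000)
= 160.1272 MJ

160.1272 MJ


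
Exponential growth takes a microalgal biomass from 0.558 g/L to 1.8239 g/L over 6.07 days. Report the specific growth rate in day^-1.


mu = ln(X2/X1) / dt
= ln(1.8239/0.558) / 6.07
= 0.1951 per day

0.1951 per day


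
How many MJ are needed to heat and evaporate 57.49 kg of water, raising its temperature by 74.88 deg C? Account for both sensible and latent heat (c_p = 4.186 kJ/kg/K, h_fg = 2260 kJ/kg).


E = m_water * (4.186 * dT + 2260) / 1000
= 57.49 * (4.186 * 74.88 + 2260) / 1000
= 147.9475 MJ

147.9475 MJ


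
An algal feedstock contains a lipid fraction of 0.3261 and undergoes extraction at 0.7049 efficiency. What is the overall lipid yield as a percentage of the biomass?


Y = lipid_content * extraction_eff * 100
= 0.3261 * 0.7049 * 100
= 22.9868%

22.9868%


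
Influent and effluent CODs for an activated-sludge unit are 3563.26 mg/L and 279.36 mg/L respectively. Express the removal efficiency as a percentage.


eta = (COD_in - COD_out) / COD_in * 100
= (3563.26 - 279.36) / 3563.26 * 100
= 92.1600%

92.1600%


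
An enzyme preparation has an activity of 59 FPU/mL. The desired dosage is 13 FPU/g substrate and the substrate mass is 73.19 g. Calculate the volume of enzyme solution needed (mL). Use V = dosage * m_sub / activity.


V = dosage * m_sub / activity
V = 13 * 73.19 / 59
V = 16.1266 mL

16.1266 mL


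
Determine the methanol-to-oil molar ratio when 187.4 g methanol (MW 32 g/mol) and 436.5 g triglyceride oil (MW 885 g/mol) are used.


Molar ratio = n_MeOH / n_oil = (MeOH/32) / (oil/885) = (MeOH * 885) / (32 * oil)
= (187.4 * 885) / (32 * 436.5)
= 11.8735

11.8735


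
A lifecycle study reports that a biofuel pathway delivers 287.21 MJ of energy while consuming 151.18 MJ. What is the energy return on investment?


EROI = E_out / E_in
= 287.21 / 151.18
= 1.8998

1.8998


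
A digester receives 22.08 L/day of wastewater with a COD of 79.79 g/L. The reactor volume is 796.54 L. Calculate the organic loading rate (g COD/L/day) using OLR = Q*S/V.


OLR = Q * S / V
= 22.08 * 79.79 / 796.54
= 2.2118 g/L/day

2.2118 g/L/day


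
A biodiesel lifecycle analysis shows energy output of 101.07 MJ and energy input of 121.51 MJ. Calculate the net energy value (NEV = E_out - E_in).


NEV = E_out - E_in
= 101.07 - 121.51
= -20.4400 MJ

-20.4400 MJ


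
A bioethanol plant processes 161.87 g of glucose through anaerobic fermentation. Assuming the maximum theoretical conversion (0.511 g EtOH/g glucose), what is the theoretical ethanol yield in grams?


Theoretical ethanol yield: m_EtOH = 0.511 * m_glucose
m_EtOH = 0.511 * 161.87 = 82.7156 g

82.7156 g


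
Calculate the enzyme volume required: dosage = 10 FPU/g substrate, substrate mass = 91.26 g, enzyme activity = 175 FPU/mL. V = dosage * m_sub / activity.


V = dosage * m_sub / activity
V = 10 * 91.26 / 175
V = 5.2149 mL

5.2149 mL


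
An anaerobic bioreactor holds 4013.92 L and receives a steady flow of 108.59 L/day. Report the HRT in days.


HRT = V / Q
= 4013.92 / 108.59
= 36.9640 days

36.9640 days


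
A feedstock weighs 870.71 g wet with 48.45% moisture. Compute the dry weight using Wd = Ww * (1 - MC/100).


Wd = Ww * (1 - MC/100)
= 870.71 * (1 - 48.45/100)
= 448.8510 g

448.8510 g


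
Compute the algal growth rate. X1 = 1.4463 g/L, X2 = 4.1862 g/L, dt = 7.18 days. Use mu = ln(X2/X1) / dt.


mu = ln(X2/X1) / dt
= ln(4.1862/1.4463) / 7.18
= 0.1480 per day

0.1480 per day


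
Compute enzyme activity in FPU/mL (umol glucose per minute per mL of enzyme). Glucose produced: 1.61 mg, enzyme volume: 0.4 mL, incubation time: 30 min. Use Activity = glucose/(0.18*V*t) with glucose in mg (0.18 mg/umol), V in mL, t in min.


Activity = glucose_mg / (0.18 mg/umol * V_mL * t_min)
= 1.61 / (0.18 * 0.4 * 30)
= 0.7454 FPU/mL

0.7454 FPU/mL


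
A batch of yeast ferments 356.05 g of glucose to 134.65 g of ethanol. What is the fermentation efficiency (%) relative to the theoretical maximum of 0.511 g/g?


Fermentation efficiency = (actual / (0.511 * glucose)) * 100
= (134.65 / (0.511 * 356.05)) * 100
= 74.0073%

74.0073%


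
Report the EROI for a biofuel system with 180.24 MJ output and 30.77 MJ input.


EROI = E_out / E_in
= 180.24 / 30.77
= 5.8577

5.8577


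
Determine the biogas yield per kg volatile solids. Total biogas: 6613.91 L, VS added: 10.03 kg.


Y = V / VS
= 6613.91 / 10.03
= 659.4128 L/kg VS

659.4128 L/kg VS


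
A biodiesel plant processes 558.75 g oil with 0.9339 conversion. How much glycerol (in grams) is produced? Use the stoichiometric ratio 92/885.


glycerol = oil * conv * (92/885)
= 558.75 * 0.9339 * 92 / 885
= 54.2453 g

54.2453 g


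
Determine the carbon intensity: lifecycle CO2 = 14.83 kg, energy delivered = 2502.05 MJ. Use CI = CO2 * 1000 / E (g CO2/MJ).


CI = CO2 * 1000 / E
= 14.83 * 1000 / 2502.05
= 5.9271 g CO2/MJ

5.9271 g CO2/MJ


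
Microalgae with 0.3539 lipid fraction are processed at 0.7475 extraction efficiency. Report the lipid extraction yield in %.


Y = lipid_content * extraction_eff * 100
= 0.3539 * 0.7475 * 100
= 26.4540%

26.4540%


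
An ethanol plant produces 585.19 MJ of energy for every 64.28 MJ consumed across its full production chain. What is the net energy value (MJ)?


NEV = E_out - E_in
= 585.19 - 64.28
= 520.9100 MJ

520.9100 MJ


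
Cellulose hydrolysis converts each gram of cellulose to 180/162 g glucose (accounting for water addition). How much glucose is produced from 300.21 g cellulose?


glucose = cellulose * 180/162
= 300.21 * 180/162
= 333.5667 g

333.5667 g


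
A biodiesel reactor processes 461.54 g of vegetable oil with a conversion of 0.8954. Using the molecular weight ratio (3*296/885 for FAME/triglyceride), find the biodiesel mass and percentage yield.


m_FAME = oil * conv * (3 * 296 / 885) = oil * conv * (888/885)
= 461.54 * 0.8954 * 888 / 885
= 414.6638 g
Y = m_FAME / oil * 100 = conv * (888/885) * 100
= 0.8954 * 888 / 885 * 100
= 89.84%

414.6638 g FAME; Y = 89.84%


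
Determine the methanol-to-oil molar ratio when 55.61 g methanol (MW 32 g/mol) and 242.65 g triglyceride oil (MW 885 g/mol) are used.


Molar ratio = n_MeOH / n_oil = (MeOH/32) / (oil/885) = (MeOH * 885) / (32 * oil)
= (55.61 * 885) / (32 * 242.65)
= 6.3382

6.3382


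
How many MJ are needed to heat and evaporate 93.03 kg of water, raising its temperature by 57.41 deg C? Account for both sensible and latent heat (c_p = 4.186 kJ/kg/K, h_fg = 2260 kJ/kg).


E = m_water * (4.186 * dT + 2260) / 1000
= 93.03 * (4.186 * 57.41 + 2260) / 1000
= 232.6046 MJ

232.6046 MJ


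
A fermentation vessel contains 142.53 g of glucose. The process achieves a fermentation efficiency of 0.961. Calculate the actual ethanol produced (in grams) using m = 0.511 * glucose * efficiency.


Actual ethanol: m = 0.511 * 142.53 * 0.961
m = 69.9923 g

69.9923 g


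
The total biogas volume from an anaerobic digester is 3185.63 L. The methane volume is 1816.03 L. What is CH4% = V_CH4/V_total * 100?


CH4% = V_CH4 / V_total * 100
= 1816.03 / 3185.63 * 100
= 57.0069%

57.0069%


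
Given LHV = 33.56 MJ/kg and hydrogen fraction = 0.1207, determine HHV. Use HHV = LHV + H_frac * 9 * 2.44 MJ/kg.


HHV = LHV + H_frac * 9 * 2.44
= 33.56 + 0.1207 * 9 * 2.44
= 36.2106 MJ/kg

36.2106 MJ/kg


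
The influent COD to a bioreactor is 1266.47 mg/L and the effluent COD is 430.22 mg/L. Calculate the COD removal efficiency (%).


eta = (COD_in - COD_out) / COD_in * 100
= (1266.47 - 430.22) / 1266.47 * 100
= 66.0300%

66.0300%


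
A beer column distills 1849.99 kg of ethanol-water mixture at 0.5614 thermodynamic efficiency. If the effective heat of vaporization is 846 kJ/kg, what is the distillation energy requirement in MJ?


E = m * 846 / (eta * 1000)
= 1849.99 * 846 / (0.5614 * 1000)
= 2787.8367 MJ

2787.8367 MJ


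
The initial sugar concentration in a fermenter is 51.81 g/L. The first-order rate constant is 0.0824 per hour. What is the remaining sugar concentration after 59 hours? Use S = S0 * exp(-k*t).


S = S0 * exp(-k * t)
S = 51.81 * exp(-0.0824 * 59)
S = 0.4009 g/L

0.4009 g/L


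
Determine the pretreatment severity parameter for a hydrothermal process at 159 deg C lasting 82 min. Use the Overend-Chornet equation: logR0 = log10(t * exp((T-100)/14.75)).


logR0 = log10(t * exp((T - 100) / 14.75))
= log10(82 * exp((159 - 100) / 14.75))
= 3.6510

3.6510


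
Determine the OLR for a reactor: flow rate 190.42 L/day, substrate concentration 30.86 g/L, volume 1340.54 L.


OLR = Q * S / V
= 190.42 * 30.86 / 1340.54
= 4.3836 g/L/day

4.3836 g/L/day


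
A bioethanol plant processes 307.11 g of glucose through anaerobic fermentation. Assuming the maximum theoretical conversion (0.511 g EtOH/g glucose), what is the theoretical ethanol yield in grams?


Theoretical ethanol yield: m_EtOH = 0.511 * m_glucose
m_EtOH = 0.511 * 307.11 = 156.9332 g

156.9332 g


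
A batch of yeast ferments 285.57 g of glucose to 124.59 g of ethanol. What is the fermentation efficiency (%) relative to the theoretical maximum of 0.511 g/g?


Fermentation efficiency = (actual / (0.511 * glucose)) * 100
= (124.59 / (0.511 * 285.57)) * 100
= 85.3787%

85.3787%


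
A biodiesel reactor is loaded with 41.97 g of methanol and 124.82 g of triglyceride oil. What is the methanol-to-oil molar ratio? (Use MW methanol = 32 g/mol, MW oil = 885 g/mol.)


Molar ratio = n_MeOH / n_oil = (MeOH/32) / (oil/885) = (MeOH * 885) / (32 * oil)
= (41.97 * 885) / (32 * 124.82)
= 9.2993

9.2993


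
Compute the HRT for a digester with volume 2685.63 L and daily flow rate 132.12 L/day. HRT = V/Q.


HRT = V / Q
= 2685.63 / 132.12
= 20.3272 days

20.3272 days


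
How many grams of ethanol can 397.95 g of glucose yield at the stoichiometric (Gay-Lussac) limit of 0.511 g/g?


Theoretical ethanol yield: m_EtOH = 0.511 * m_glucose
m_EtOH = 0.511 * 397.95 = 203.3525 g

203.3525 g


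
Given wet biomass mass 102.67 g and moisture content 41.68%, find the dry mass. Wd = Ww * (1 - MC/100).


Wd = Ww * (1 - MC/100)
= 102.67 * (1 - 41.68/100)
= 59.8771 g

59.8771 g


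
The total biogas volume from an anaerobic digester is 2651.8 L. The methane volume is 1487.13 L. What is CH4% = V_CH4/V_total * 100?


CH4% = V_CH4 / V_total * 100
= 1487.13 / 2651.8 * 100
= 56.0800%

56.0800%


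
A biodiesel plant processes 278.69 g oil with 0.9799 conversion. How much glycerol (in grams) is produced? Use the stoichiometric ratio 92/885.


glycerol = oil * conv * (92/885)
= 278.69 * 0.9799 * 92 / 885
= 28.3888 g

28.3888 g


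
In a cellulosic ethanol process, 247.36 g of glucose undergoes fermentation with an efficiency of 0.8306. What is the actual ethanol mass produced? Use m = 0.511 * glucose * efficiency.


Actual ethanol: m = 0.511 * 247.36 * 0.8306
m = 104.9886 g

104.9886 g


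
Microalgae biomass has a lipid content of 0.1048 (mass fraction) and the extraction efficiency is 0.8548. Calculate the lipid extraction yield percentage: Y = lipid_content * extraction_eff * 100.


Y = lipid_content * extraction_eff * 100
= 0.1048 * 0.8548 * 100
= 8.9583%

8.9583%


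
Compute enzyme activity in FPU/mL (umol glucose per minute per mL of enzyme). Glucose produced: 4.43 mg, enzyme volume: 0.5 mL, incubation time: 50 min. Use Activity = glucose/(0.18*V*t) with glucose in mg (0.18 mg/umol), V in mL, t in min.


Activity = glucose_mg / (0.18 mg/umol * V_mL * t_min)
= 4.43 / (0.18 * 0.5 * 50)
= 0.9844 FPU/mL

0.9844 FPU/mL


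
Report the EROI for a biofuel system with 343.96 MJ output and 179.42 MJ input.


EROI = E_out / E_in
= 343.96 / 179.42
= 1.9171

1.9171


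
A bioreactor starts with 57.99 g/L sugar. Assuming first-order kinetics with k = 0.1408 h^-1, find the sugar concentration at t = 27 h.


S = S0 * exp(-k * t)
S = 57.99 * exp(-0.1408 * 27)
S = 1.2952 g/L

1.2952 g/L


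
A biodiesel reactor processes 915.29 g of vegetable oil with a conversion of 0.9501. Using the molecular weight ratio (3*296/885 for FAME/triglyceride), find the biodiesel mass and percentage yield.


m_FAME = oil * conv * (3 * 296 / 885) = oil * conv * (888/885)
= 915.29 * 0.9501 * 888 / 885
= 872.5649 g
Y = m_FAME / oil * 100 = conv * (888/885) * 100
= 0.9501 * 888 / 885 * 100
= 95.33%

872.5649 g FAME; Y = 95.33%


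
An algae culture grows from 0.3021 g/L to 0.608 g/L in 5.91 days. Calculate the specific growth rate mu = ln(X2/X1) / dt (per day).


mu = ln(X2/X1) / dt
= ln(0.608/0.3021) / 5.91
= 0.1183 per day

0.1183 per day


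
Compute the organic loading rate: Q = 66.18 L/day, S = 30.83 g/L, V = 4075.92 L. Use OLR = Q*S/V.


OLR = Q * S / V
= 66.18 * 30.83 / 4075.92
= 0.5006 g/L/day

0.5006 g/L/day


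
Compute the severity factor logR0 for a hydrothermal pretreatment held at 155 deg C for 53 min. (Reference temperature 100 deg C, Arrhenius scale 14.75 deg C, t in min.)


logR0 = log10(t * exp((T - 100) / 14.75))
= log10(53 * exp((155 - 100) / 14.75))
= 3.3437

3.3437


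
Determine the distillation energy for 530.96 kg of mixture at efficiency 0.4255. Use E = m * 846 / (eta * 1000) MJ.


E = m * 846 / (eta * 1000)
= 530.96 * 846 / (0.4255 * 1000)
= 1055.6808 MJ

1055.6808 MJ


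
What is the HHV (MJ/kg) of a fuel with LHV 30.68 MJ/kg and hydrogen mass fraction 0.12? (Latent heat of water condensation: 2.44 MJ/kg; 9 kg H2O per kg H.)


HHV = LHV + H_frac * 9 * 2.44
= 30.68 + 0.12 * 9 * 2.44
= 33.3152 MJ/kg

33.3152 MJ/kg


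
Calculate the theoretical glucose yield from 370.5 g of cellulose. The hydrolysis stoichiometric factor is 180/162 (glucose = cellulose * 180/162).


glucose = cellulose * 180/162
= 370.5 * 180/162
= 411.6667 g

411.6667 g


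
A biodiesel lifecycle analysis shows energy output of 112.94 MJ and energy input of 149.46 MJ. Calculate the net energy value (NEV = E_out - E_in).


NEV = E_out - E_in
= 112.94 - 149.46
= -36.5200 MJ

-36.5200 MJ


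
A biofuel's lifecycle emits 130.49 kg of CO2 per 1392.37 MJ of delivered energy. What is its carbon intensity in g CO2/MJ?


CI = CO2 * 1000 / E
= 130.49 * 1000 / 1392.37
= 93.7179 g CO2/MJ

93.7179 g CO2/MJ


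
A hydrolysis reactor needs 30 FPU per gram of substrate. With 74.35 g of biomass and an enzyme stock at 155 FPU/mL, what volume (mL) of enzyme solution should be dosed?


V = dosage * m_sub / activity
V = 30 * 74.35 / 155
V = 14.3903 mL

14.3903 mL


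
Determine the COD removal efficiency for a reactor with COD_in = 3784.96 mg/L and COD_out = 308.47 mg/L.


eta = (COD_in - COD_out) / COD_in * 100
= (3784.96 - 308.47) / 3784.96 * 100
= 91.8501%

91.8501%


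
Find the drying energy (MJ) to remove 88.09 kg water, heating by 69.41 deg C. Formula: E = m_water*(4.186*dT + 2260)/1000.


E = m_water * (4.186 * dT + 2260) / 1000
= 88.09 * (4.186 * 69.41 + 2260) / 1000
= 224.6780 MJ

224.6780 MJ


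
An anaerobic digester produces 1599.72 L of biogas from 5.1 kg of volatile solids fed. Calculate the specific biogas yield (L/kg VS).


Y = V / VS
= 1599.72 / 5.1
= 313.6706 L/kg VS

313.6706 L/kg VS


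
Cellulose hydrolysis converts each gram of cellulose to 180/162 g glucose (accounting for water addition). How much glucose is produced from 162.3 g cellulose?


glucose = cellulose * 180/162
= 162.3 * 180/162
= 180.3333 g

180.3333 g


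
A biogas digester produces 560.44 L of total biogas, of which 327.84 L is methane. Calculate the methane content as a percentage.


CH4% = V_CH4 / V_total * 100
= 327.84 / 560.44 * 100
= 58.4969%

58.4969%


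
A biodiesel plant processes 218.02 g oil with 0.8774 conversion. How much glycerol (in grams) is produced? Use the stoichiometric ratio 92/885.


glycerol = oil * conv * (92/885)
= 218.02 * 0.8774 * 92 / 885
= 19.8856 g

19.8856 g


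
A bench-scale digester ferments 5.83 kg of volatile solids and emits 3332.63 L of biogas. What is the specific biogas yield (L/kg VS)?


Y = V / VS
= 3332.63 / 5.83
= 571.6346 L/kg VS

571.6346 L/kg VS


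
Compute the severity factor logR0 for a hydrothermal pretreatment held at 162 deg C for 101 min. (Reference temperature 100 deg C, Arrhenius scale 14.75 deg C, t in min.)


logR0 = log10(t * exp((T - 100) / 14.75))
= log10(101 * exp((162 - 100) / 14.75))
= 3.8298

3.8298


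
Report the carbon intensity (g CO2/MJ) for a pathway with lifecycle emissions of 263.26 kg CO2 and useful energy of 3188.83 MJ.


CI = CO2 * 1000 / E
= 263.26 * 1000 / 3188.83
= 82.5569 g CO2/MJ

82.5569 g CO2/MJ


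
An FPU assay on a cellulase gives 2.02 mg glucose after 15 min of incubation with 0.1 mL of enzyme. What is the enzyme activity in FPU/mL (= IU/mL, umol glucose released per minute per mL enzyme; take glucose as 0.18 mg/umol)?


Activity = glucose_mg / (0.18 mg/umol * V_mL * t_min)
= 2.02 / (0.18 * 0.1 * 15)
= 7.4815 FPU/mL

7.4815 FPU/mL


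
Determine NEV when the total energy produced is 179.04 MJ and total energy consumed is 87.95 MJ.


NEV = E_out - E_in
= 179.04 - 87.95
= 91.0900 MJ

91.0900 MJ


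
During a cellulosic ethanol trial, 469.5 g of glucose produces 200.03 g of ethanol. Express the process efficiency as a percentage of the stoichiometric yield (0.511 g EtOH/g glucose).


Fermentation efficiency = (actual / (0.511 * glucose)) * 100
= (200.03 / (0.511 * 469.5)) * 100
= 83.3755%

83.3755%


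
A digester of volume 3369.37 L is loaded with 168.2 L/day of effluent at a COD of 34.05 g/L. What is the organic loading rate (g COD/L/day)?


OLR = Q * S / V
= 168.2 * 34.05 / 3369.37
= 1.6998 g/L/day

1.6998 g/L/day


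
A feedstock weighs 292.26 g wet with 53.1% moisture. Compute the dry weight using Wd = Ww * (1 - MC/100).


Wd = Ww * (1 - MC/100)
= 292.26 * (1 - 53.1/100)
= 137.0699 g

137.0699 g


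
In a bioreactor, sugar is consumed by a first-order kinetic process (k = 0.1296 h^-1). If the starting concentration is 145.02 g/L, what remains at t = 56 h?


S = S0 * exp(-k * t)
S = 145.02 * exp(-0.1296 * 56)
S = 0.1022 g/L

0.1022 g/L


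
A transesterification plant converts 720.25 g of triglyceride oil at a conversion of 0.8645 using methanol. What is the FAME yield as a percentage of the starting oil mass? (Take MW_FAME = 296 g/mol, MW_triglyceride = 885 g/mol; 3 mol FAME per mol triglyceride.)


m_FAME = oil * conv * (3 * 296 / 885) = oil * conv * (888/885)
= 720.25 * 0.8645 * 888 / 885
= 624.7668 g
Y = m_FAME / oil * 100 = conv * (888/885) * 100
= 0.8645 * 888 / 885 * 100
= 86.74%

86.74%


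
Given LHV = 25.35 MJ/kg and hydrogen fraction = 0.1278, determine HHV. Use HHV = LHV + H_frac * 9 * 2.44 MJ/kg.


HHV = LHV + H_frac * 9 * 2.44
= 25.35 + 0.1278 * 9 * 2.44
= 28.1565 MJ/kg

28.1565 MJ/kg


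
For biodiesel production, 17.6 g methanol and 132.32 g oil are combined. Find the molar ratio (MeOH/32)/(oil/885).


Molar ratio = n_MeOH / n_oil = (MeOH/32) / (oil/885) = (MeOH * 885) / (32 * oil)
= (17.6 * 885) / (32 * 132.32)
= 3.6786

3.6786


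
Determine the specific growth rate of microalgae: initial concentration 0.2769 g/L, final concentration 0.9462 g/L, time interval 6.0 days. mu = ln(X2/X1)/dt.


mu = ln(X2/X1) / dt
= ln(0.9462/0.2769) / 6.0
= 0.2048 per day

0.2048 per day


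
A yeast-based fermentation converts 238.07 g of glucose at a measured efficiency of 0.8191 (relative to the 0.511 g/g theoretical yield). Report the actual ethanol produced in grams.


Actual ethanol: m = 0.511 * 238.07 * 0.8191
m = 99.6466 g

99.6466 g


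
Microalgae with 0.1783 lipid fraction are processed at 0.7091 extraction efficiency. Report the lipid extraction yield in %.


Y = lipid_content * extraction_eff * 100
= 0.1783 * 0.7091 * 100
= 12.6433%

12.6433%


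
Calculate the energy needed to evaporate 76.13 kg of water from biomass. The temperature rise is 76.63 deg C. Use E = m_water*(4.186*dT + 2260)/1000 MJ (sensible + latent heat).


E = m_water * (4.186 * dT + 2260) / 1000
= 76.13 * (4.186 * 76.63 + 2260) / 1000
= 196.4743 MJ

196.4743 MJ


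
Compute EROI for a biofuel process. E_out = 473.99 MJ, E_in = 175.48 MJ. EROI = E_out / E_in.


EROI = E_out / E_in
= 473.99 / 175.48
= 2.7011

2.7011


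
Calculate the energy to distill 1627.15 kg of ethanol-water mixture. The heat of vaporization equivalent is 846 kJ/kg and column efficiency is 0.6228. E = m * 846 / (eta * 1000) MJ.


E = m * 846 / (eta * 1000)
= 1627.15 * 846 / (0.6228 * 1000)
= 2210.2905 MJ

2210.2905 MJ


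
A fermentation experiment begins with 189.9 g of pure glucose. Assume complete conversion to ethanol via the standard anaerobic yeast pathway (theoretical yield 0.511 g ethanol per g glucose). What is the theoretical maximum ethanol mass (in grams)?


Theoretical ethanol yield: m_EtOH = 0.511 * m_glucose
m_EtOH = 0.511 * 189.9 = 97.0389 g

97.0389 g


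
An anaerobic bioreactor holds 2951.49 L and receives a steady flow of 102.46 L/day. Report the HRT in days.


HRT = V / Q
= 2951.49 / 102.46
= 28.8063 days

28.8063 days


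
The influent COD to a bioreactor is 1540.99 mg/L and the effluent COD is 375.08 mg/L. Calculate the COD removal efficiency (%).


eta = (COD_in - COD_out) / COD_in * 100
= (1540.99 - 375.08) / 1540.99 * 100
= 75.6598%

75.6598%


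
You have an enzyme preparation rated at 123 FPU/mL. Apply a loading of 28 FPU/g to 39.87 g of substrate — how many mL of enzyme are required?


V = dosage * m_sub / activity
V = 28 * 39.87 / 123
V = 9.0761 mL

9.0761 mL


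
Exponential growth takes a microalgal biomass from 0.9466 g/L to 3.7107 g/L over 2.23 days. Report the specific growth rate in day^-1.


mu = ln(X2/X1) / dt
= ln(3.7107/0.9466) / 2.23
= 0.6126 per day

0.6126 per day


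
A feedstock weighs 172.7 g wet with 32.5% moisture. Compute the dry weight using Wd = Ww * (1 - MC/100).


Wd = Ww * (1 - MC/100)
= 172.7 * (1 - 32.5/100)
= 116.5725 g

116.5725 g


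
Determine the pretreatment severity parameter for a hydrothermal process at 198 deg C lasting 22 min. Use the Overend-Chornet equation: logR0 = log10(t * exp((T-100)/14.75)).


logR0 = log10(t * exp((T - 100) / 14.75))
= log10(22 * exp((198 - 100) / 14.75))
= 4.2279

4.2279


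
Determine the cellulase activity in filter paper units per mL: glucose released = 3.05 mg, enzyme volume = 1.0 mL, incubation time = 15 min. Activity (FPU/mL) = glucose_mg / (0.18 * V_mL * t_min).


Activity = glucose_mg / (0.18 mg/umol * V_mL * t_min)
= 3.05 / (0.18 * 1.0 * 15)
= 1.1296 FPU/mL

1.1296 FPU/mL


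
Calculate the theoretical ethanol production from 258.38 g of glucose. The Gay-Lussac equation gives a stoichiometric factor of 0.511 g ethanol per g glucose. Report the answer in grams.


Theoretical ethanol yield: m_EtOH = 0.511 * m_glucose
m_EtOH = 0.511 * 258.38 = 132.0322 g

132.0322 g


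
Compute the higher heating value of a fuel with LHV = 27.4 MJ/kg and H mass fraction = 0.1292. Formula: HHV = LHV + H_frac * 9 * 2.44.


HHV = LHV + H_frac * 9 * 2.44
= 27.4 + 0.1292 * 9 * 2.44
= 30.2372 MJ/kg

30.2372 MJ/kg


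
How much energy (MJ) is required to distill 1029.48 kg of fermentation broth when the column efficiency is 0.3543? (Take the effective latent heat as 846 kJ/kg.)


E = m * 846 / (eta * 1000)
= 1029.48 * 846 / (0.3543 * 1000)
= 2458.1995 MJ

2458.1995 MJ


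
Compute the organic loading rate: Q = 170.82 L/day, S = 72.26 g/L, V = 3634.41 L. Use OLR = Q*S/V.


OLR = Q * S / V
= 170.82 * 72.26 / 3634.41
= 3.3963 g/L/day

3.3963 g/L/day


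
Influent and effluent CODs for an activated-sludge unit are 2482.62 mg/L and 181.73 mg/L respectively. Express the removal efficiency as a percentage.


eta = (COD_in - COD_out) / COD_in * 100
= (2482.62 - 181.73) / 2482.62 * 100
= 92.6799%

92.6799%


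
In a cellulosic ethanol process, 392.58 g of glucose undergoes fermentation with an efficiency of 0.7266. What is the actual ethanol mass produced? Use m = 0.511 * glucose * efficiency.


Actual ethanol: m = 0.511 * 392.58 * 0.7266
m = 145.7620 g

145.7620 g


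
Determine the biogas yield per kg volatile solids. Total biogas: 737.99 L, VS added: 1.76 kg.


Y = V / VS
= 737.99 / 1.76
= 419.3125 L/kg VS

419.3125 L/kg VS


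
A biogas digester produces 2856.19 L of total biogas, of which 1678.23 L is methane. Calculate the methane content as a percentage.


CH4% = V_CH4 / V_total * 100
= 1678.23 / 2856.19 * 100
= 58.7576%

58.7576%


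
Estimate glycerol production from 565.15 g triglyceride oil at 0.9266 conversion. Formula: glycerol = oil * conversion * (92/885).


glycerol = oil * conv * (92/885)
= 565.15 * 0.9266 * 92 / 885
= 54.4378 g

54.4378 g


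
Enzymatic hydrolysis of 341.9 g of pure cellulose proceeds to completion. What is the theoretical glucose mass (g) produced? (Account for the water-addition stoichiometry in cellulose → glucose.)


glucose = cellulose * 180/162
= 341.9 * 180/162
= 379.8889 g

379.8889 g


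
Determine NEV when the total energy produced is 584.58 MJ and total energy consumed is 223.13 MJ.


NEV = E_out - E_in
= 584.58 - 223.13
= 361.4500 MJ

361.4500 MJ


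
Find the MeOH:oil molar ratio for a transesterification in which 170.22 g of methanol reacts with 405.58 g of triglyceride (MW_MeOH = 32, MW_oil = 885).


Molar ratio = n_MeOH / n_oil = (MeOH/32) / (oil/885) = (MeOH * 885) / (32 * oil)
= (170.22 * 885) / (32 * 405.58)
= 11.6072

11.6072


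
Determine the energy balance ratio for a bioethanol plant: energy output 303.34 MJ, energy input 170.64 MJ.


EROI = E_out / E_in
= 303.34 / 170.64
= 1.7777

1.7777


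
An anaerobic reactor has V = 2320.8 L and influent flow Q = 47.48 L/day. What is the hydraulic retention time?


HRT = V / Q
= 2320.8 / 47.48
= 48.8795 days

48.8795 days


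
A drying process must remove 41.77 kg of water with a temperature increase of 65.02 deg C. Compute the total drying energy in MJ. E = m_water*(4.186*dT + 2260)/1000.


E = m_water * (4.186 * dT + 2260) / 1000
= 41.77 * (4.186 * 65.02 + 2260) / 1000
= 105.7689 MJ

105.7689 MJ


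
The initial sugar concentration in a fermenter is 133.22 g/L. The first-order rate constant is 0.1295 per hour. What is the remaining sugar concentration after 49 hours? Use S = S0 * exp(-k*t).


S = S0 * exp(-k * t)
S = 133.22 * exp(-0.1295 * 49)
S = 0.2338 g/L

0.2338 g/L


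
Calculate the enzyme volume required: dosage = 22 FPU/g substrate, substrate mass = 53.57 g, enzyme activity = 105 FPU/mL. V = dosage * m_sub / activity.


V = dosage * m_sub / activity
V = 22 * 53.57 / 105
V = 11.2242 mL

11.2242 mL


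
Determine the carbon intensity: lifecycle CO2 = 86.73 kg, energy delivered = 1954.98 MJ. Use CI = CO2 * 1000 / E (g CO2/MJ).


CI = CO2 * 1000 / E
= 86.73 * 1000 / 1954.98
= 44.3636 g CO2/MJ

44.3636 g CO2/MJ


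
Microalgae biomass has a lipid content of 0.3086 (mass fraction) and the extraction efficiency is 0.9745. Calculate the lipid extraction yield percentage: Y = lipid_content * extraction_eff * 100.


Y = lipid_content * extraction_eff * 100
= 0.3086 * 0.9745 * 100
= 30.0731%

30.0731%


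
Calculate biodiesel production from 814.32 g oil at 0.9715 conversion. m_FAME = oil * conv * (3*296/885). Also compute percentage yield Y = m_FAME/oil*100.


m_FAME = oil * conv * (3 * 296 / 885) = oil * conv * (888/885)
= 814.32 * 0.9715 * 888 / 885
= 793.7936 g
Y = m_FAME / oil * 100 = conv * (888/885) * 100
= 0.9715 * 888 / 885 * 100
= 97.48%

793.7936 g FAME; Y = 97.48%


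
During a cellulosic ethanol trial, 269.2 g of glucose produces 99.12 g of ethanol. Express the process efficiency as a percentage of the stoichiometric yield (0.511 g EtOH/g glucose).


Fermentation efficiency = (actual / (0.511 * glucose)) * 100
= (99.12 / (0.511 * 269.2)) * 100
= 72.0552%

72.0552%


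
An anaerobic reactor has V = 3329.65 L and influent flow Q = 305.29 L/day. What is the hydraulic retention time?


HRT = V / Q
= 3329.65 / 305.29
= 10.9065 days

10.9065 days


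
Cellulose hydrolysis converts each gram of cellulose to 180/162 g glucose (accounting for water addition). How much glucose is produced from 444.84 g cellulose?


glucose = cellulose * 180/162
= 444.84 * 180/162
= 494.2667 g

494.2667 g


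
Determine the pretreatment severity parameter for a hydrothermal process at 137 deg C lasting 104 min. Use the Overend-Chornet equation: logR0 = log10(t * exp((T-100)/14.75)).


logR0 = log10(t * exp((T - 100) / 14.75))
= log10(104 * exp((137 - 100) / 14.75))
= 3.1065

3.1065


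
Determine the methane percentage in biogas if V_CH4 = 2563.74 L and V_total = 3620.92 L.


CH4% = V_CH4 / V_total * 100
= 2563.74 / 3620.92 * 100
= 70.8036%

70.8036%


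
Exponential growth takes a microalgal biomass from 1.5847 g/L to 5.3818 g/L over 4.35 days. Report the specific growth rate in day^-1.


mu = ln(X2/X1) / dt
= ln(5.3818/1.5847) / 4.35
= 0.2811 per day

0.2811 per day


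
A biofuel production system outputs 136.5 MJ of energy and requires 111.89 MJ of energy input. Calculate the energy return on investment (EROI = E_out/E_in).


EROI = E_out / E_in
= 136.5 / 111.89
= 1.2199

1.2199


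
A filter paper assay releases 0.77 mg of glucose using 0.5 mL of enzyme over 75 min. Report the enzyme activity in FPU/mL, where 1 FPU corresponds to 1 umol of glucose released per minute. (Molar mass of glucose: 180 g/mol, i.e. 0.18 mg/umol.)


Activity = glucose_mg / (0.18 mg/umol * V_mL * t_min)
= 0.77 / (0.18 * 0.5 * 75)
= 0.1141 FPU/mL

0.1141 FPU/mL
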